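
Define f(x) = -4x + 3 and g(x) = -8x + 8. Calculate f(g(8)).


g(8) = -56
f(-56) = 227

227


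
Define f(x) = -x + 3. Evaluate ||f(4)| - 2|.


f(4) = -1
|-1| = 1
|1 - 2| = 1

1


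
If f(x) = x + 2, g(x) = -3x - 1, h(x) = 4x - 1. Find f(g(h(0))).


h(0) = -1
g(-1) = 2
f(2) = 4

4


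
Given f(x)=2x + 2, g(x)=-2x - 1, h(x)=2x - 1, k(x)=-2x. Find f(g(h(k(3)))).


52


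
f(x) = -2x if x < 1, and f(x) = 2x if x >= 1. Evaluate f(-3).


-3 satisfies x < 1
f(-3) = 6

6


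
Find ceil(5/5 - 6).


-5


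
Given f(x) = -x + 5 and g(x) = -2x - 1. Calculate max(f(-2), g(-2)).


f(-2) = 7
g(-2) = 3
max = 7

7


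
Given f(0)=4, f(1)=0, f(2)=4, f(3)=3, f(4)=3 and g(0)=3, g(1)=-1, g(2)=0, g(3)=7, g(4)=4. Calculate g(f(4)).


7


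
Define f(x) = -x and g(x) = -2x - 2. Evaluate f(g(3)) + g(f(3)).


f(g(3)) = 8
g(f(3)) = 4
Sum = 12

12


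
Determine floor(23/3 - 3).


23/3 = 7.6667
7.6667 - 3 = 4.6667
floor(4.6667) = 4

4


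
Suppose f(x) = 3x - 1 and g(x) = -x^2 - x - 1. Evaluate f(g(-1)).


g(-1) = -1
f(-1) = -4

-4


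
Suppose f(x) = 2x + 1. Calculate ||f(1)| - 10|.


f(1) = 3
|3| = 3
|3 - 10| = 7

7


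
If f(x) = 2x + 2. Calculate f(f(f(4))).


f(4) = 10
f(10) = 22
f(22) = 46

46


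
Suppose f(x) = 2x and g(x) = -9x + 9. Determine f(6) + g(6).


f(6) = 12
g(6) = -45
Sum = -33

-33


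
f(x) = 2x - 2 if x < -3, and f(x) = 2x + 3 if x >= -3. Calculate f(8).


19


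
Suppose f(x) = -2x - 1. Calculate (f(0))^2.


f(0) = -1
(-1)^2 = 1

1


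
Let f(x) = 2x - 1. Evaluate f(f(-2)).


f(-2) = -5
f(-5) = -11

-11


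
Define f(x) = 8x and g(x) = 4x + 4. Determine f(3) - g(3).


f(3) = 24
g(3) = 16
Difference = 8

8


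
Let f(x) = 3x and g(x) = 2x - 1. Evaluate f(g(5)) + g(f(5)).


f(g(5)) = 27
g(f(5)) = 29
Sum = 56

56


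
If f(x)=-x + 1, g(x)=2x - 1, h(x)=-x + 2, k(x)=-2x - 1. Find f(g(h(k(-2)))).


k(-2) = 3
h(3) = -1
g(-1) = -3
f(-3) = 4

4


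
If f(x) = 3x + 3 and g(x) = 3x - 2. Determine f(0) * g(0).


f(0) = 3
g(0) = -2
Product = -6

-6


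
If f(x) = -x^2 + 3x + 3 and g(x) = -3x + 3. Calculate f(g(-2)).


g(-2) = 9
f(9) = (-1)*(9)^2 + 3*(9) + 3 = -51

-51


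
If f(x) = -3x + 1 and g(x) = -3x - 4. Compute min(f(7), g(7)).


f(7) = -20
g(7) = -25
min = -25

-25


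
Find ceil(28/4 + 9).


28/4 = 7
7 + 9 = 16
ceil(16) = 16

16


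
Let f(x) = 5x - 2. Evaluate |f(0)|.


f(0) = -2
|-2| = 2

2


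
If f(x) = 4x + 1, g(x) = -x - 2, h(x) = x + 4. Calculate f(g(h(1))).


h(1) = 5
g(5) = -7
f(-7) = -27

-27


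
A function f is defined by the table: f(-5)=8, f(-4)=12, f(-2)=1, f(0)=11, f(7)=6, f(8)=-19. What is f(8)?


Reading from the table at x = 8

-19


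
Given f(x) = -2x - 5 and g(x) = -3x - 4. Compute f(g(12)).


g(12) = -40
f(-40) = 75

75


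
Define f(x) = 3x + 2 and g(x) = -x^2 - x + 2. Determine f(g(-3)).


g(-3) = -4
f(-4) = -10

-10


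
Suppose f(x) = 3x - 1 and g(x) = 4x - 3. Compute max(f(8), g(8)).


f(8) = 23
g(8) = 29
max = 29

29


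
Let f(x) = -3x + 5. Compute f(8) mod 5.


f(8) = -19
-19 mod 5 = 1

1


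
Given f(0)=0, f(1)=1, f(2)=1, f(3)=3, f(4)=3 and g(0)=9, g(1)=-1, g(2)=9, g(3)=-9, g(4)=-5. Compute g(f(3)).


-9


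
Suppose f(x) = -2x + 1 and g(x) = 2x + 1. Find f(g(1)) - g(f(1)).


f(g(1)) = -5
g(f(1)) = -1
Difference = -4

-4


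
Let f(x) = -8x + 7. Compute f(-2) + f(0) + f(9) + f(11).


f(-2) = 23
f(0) = 7
f(9) = -65
f(11) = -81
Sum = -116

-116


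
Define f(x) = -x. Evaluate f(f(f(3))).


f(3) = -3
f(-3) = 3
f(3) = -3

-3


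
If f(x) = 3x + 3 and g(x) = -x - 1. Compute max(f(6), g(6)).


21


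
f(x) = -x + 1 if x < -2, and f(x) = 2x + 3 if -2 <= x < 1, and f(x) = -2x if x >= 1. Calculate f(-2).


-2 satisfies -2 <= x < 1
f(-2) = -1

-1


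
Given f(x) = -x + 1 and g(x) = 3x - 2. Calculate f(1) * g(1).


f(1) = 0
g(1) = 1
Product = 0

0


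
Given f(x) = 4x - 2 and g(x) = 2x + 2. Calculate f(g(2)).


g(2) = 6
f(6) = 22

22


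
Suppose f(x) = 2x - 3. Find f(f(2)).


f(2) = 1
f(1) = -1

-1


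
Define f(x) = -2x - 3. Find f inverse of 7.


Solve -2x - 3 = 7
x = (7 + 3) / (-2) = -5

-5


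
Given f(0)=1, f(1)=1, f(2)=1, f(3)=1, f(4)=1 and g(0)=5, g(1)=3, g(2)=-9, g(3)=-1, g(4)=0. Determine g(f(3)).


3


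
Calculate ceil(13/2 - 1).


13/2 = 6.5
6.5 - 1 = 5.5
ceil(5.5) = 6

6


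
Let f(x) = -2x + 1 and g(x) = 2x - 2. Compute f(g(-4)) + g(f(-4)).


f(g(-4)) = 21
g(f(-4)) = 16
Sum = 37

37


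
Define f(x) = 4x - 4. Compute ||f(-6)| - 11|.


f(-6) = -28
|-28| = 28
|28 - 11| = 17

17


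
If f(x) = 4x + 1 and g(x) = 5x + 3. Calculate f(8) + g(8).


f(8) = 33
g(8) = 43
Sum = 76

76


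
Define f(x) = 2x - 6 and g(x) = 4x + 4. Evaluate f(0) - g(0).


f(0) = -6
g(0) = 4
Difference = -10

-10


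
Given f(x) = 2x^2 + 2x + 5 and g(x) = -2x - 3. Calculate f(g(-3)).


29


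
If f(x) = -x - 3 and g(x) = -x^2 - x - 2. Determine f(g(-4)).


g(-4) = -14
f(-14) = 11

11


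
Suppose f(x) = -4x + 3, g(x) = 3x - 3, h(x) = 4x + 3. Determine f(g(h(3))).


h(3) = 15
g(15) = 42
f(42) = -165

-165


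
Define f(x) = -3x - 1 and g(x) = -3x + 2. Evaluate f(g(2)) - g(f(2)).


f(g(2)) = 11
g(f(2)) = 23
Difference = -12

-12


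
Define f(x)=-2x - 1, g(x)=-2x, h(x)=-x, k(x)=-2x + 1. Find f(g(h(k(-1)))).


k(-1) = 3
h(3) = -3
g(-3) = 6
f(6) = -13

-13


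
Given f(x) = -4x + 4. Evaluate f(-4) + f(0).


24


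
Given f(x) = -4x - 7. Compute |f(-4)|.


9


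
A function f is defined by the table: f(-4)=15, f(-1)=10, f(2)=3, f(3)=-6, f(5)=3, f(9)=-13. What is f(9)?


Reading from the table at x = 9

-13


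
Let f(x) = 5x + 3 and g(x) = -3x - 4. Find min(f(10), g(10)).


f(10) = 53
g(10) = -34
min = -34

-34


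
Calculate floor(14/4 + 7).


14/4 = 3.5
3.5 + 7 = 10.5
floor(10.5) = 10

10


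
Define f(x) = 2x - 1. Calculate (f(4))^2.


f(4) = 7
(7)^2 = 49

49


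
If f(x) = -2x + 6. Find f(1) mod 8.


f(1) = 4
4 mod 8 = 4

4


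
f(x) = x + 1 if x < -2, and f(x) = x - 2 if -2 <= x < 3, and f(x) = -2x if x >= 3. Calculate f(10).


10 satisfies x >= 3
f(10) = -20

-20


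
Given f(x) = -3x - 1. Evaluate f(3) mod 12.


f(3) = -10
-10 mod 12 = 2

2


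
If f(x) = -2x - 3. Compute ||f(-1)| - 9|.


8


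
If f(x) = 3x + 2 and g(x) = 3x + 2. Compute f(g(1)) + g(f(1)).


f(g(1)) = 17
g(f(1)) = 17
Sum = 34

34


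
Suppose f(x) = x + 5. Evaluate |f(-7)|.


f(-7) = -2
|-2| = 2

2


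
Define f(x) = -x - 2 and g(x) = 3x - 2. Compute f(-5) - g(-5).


f(-5) = 3
g(-5) = -17
Difference = 20

20


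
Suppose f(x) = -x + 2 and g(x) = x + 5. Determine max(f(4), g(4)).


f(4) = -2
g(4) = 9
max = 9

9


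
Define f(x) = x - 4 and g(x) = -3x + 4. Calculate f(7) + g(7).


f(7) = 3
g(7) = -17
Sum = -14

-14


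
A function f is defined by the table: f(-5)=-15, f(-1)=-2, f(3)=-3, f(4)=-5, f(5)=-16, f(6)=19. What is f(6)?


Reading from the table at x = 6

19


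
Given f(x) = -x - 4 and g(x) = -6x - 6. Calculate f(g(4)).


g(4) = -30
f(-30) = 26

26


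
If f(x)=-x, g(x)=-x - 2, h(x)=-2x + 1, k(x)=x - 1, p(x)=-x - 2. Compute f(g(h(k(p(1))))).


p(1) = -3
k(-3) = -4
h(-4) = 9
g(9) = -11
f(-11) = 11

11


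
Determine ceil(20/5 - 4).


20/5 = 4
4 - 4 = 0
ceil(0) = 0

0


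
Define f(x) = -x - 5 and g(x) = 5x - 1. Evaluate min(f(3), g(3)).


-8


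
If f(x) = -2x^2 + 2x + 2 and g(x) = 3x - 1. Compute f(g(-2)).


g(-2) = -7
f(-7) = (-2)*(-7)^2 + 2*(-7) + 2 = -110

-110


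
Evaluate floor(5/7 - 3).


5/7 = 0.7143
0.7143 - 3 = -2.2857
floor(-2.2857) = -3

-3


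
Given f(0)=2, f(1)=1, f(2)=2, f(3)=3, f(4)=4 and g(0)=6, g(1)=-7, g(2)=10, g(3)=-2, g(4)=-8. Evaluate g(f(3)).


-2


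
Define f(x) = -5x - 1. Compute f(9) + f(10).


f(9) = -46
f(10) = -51
Sum = -97

-97


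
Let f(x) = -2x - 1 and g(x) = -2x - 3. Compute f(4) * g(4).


f(4) = -9
g(4) = -11
Product = 99

99


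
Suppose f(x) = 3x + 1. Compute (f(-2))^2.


f(-2) = -5
(-5)^2 = 25

25


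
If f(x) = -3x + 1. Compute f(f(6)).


52


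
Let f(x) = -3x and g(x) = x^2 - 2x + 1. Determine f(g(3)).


g(3) = 4
f(4) = -12

-12


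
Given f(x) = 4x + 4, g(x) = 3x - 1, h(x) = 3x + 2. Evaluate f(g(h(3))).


132


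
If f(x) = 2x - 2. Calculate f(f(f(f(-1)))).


f(-1) = -4
f(-4) = -10
f(-10) = -22
f(-22) = -46

-46


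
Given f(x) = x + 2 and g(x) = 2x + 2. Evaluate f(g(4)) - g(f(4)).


f(g(4)) = 12
g(f(4)) = 14
Difference = -2

-2


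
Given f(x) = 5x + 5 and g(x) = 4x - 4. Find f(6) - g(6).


f(6) = 35
g(6) = 20
Difference = 15

15


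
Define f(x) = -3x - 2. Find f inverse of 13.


Solve -3x - 2 = 13
x = (13 + 2) / (-3) = -5

-5


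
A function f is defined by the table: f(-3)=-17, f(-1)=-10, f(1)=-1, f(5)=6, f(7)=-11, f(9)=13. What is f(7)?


-11


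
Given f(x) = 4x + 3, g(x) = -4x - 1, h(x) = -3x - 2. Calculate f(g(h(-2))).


h(-2) = 4
g(4) = -17
f(-17) = -65

-65


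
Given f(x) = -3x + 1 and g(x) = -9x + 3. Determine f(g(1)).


g(1) = -6
f(-6) = 19

19


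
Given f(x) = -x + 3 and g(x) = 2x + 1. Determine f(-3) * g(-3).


-30


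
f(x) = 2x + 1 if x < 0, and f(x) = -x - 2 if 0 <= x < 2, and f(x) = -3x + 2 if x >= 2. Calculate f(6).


6 satisfies x >= 2
f(6) = -16

-16


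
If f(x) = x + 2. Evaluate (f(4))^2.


f(4) = 6
(6)^2 = 36

36


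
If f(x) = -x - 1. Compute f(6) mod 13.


f(6) = -7
-7 mod 13 = 6

6


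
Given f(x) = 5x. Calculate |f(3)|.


15


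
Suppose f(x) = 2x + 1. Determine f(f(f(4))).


f(4) = 9
f(9) = 19
f(19) = 39

39


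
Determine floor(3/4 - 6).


-6


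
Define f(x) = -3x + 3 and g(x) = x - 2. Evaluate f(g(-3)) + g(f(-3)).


f(g(-3)) = 18
g(f(-3)) = 10
Sum = 28

28


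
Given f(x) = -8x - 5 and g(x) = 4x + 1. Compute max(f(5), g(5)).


f(5) = -45
g(5) = 21
max = 21

21


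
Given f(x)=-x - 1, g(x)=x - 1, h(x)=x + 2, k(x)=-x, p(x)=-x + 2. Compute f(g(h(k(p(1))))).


p(1) = 1
k(1) = -1
h(-1) = 1
g(1) = 0
f(0) = -1

-1


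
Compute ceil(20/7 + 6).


20/7 = 2.8571
2.8571 + 6 = 8.8571
ceil(8.8571) = 9

9


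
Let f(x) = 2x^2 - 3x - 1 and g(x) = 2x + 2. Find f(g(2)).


g(2) = 6
f(6) = 2*(6)^2 - 3*(6) - 1 = 53

53


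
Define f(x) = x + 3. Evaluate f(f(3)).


f(3) = 6
f(6) = 9

9


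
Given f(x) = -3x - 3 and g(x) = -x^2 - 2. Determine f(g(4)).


51


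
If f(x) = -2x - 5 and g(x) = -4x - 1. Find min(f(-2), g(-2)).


f(-2) = -1
g(-2) = 7
min = -1

-1


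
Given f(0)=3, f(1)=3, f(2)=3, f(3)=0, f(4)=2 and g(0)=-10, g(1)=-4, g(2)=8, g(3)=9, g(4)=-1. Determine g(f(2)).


9


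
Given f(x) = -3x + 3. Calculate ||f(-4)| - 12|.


f(-4) = 15
|15| = 15
|15 - 12| = 3

3


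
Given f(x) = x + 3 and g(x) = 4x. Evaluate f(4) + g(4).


23


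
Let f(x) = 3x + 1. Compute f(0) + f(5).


17


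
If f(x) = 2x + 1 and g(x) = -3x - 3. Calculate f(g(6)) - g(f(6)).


f(g(6)) = -41
g(f(6)) = -42
Difference = 1

1


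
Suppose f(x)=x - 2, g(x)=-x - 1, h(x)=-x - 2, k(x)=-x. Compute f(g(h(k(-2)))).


1


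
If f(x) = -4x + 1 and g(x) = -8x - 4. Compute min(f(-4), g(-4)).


17


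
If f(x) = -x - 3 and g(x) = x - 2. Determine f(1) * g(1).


f(1) = -4
g(1) = -1
Product = 4

4


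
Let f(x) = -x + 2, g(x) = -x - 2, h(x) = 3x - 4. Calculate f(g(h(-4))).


h(-4) = -16
g(-16) = 14
f(14) = -12

-12


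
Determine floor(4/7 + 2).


4/7 = 0.5714
0.5714 + 2 = 2.5714
floor(2.5714) = 2

2


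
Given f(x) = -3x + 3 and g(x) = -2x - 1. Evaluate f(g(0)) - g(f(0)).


f(g(0)) = 6
g(f(0)) = -7
Difference = 13

13


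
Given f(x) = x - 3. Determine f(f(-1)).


f(-1) = -4
f(-4) = -7

-7


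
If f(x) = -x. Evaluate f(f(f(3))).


f(3) = -3
f(-3) = 3
f(3) = -3

-3


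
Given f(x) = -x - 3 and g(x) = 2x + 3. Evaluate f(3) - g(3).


f(3) = -6
g(3) = 9
Difference = -15

-15


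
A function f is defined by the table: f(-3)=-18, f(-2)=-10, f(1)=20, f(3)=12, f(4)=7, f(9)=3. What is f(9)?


Reading from the table at x = 9

3


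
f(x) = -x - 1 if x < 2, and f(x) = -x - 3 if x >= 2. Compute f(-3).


2


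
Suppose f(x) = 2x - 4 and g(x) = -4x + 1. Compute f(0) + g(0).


f(0) = -4
g(0) = 1
Sum = -3

-3


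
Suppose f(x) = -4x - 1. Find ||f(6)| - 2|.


f(6) = -25
|-25| = 25
|25 - 2| = 23

23


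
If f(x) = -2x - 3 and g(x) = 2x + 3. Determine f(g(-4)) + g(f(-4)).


f(g(-4)) = 7
g(f(-4)) = 13
Sum = 20

20


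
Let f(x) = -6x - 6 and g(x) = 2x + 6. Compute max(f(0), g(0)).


6


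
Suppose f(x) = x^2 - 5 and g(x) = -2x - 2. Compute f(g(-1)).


g(-1) = 0
f(0) = 1*(0)^2 - 5 = -5

-5


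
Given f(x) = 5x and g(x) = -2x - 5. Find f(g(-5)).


g(-5) = 5
f(5) = 25

25


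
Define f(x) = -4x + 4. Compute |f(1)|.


0


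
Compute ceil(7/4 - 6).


7/4 = 1.75
1.75 - 6 = -4.25
ceil(-4.25) = -4

-4


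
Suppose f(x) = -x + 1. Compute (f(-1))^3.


f(-1) = 2
(2)^3 = 8

8


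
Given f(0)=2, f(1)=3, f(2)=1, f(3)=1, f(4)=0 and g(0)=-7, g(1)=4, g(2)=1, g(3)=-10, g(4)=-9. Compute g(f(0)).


f(0) = 2
g(2) = 1

1


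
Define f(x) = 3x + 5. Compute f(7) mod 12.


f(7) = 26
26 mod 12 = 2

2


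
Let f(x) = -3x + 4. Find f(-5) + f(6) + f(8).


f(-5) = 19
f(6) = -14
f(8) = -20
Sum = -15

-15


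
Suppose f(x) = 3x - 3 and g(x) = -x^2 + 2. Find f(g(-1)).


0


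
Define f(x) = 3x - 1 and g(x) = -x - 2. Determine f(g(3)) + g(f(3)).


-26


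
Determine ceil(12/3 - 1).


12/3 = 4
4 - 1 = 3
ceil(3) = 3

3


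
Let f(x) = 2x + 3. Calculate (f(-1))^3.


1


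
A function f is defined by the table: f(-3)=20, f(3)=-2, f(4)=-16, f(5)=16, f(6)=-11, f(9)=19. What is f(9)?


Reading from the table at x = 9

19


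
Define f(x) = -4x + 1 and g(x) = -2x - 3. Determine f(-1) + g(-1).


f(-1) = 5
g(-1) = -1
Sum = 4

4


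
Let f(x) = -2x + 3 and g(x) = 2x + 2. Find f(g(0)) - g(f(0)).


f(g(0)) = -1
g(f(0)) = 8
Difference = -9

-9


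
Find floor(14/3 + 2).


14/3 = 4.6667
4.6667 + 2 = 6.6667
floor(6.6667) = 6

6


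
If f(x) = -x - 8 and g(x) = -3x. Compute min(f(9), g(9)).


f(9) = -17
g(9) = -27
min = -27

-27


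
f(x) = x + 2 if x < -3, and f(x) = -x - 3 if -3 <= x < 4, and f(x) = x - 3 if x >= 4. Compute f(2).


2 satisfies -3 <= x < 4
f(2) = -5

-5


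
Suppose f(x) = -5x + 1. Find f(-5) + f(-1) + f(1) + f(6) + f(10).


f(-5) = 26
f(-1) = 6
f(1) = -4
f(6) = -29
f(10) = -49
Sum = -50

-50


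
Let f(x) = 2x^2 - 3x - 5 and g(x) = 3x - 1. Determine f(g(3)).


g(3) = 8
f(8) = 2*(8)^2 - 3*(8) - 5 = 99

99


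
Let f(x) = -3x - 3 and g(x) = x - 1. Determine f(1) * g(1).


f(1) = -6
g(1) = 0
Product = 0

0


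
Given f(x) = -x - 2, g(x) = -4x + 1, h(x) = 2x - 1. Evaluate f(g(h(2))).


h(2) = 3
g(3) = -11
f(-11) = 9

9


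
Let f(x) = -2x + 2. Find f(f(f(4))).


f(4) = -6
f(-6) = 14
f(14) = -26

-26


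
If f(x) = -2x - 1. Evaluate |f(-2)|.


f(-2) = 3
|3| = 3

3


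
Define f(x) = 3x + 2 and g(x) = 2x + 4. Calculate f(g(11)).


g(11) = 26
f(26) = 80

80


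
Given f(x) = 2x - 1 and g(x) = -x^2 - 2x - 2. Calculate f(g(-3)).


g(-3) = -5
f(-5) = -11

-11


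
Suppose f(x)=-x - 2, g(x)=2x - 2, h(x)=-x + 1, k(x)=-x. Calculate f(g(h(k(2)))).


k(2) = -2
h(-2) = 3
g(3) = 4
f(4) = -6

-6


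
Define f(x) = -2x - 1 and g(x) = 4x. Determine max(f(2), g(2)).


f(2) = -5
g(2) = 8
max = 8

8


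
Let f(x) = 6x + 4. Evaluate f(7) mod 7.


f(7) = 46
46 mod 7 = 4

4


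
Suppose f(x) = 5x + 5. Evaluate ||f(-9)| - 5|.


f(-9) = -40
|-40| = 40
|40 - 5| = 35

35


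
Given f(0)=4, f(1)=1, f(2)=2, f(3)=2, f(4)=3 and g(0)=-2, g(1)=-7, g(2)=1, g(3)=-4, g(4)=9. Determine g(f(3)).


f(3) = 2
g(2) = 1

1


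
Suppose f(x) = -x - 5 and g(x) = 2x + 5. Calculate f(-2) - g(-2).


f(-2) = -3
g(-2) = 1
Difference = -4

-4


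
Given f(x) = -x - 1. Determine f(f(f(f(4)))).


f(4) = -5
f(-5) = 4
f(4) = -5
f(-5) = 4

4


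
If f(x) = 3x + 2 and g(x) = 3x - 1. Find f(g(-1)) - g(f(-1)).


f(g(-1)) = -10
g(f(-1)) = -4
Difference = -6

-6


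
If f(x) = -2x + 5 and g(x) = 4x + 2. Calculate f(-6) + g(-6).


-5


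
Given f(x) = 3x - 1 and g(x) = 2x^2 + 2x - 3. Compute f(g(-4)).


62


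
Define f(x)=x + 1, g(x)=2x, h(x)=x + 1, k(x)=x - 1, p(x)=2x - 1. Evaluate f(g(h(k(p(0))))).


p(0) = -1
k(-1) = -2
h(-2) = -1
g(-1) = -2
f(-2) = -1

-1


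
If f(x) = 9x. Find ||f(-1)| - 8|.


f(-1) = -9
|-9| = 9
|9 - 8| = 1

1


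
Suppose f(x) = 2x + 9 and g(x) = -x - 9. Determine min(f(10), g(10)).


f(10) = 29
g(10) = -19
min = -19

-19


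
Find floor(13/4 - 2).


1


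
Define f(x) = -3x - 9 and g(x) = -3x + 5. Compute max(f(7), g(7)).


-16


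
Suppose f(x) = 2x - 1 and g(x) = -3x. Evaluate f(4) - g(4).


f(4) = 7
g(4) = -12
Difference = 19

19


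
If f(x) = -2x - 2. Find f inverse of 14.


Solve -2x - 2 = 14
x = (14 + 2) / (-2) = -8

-8


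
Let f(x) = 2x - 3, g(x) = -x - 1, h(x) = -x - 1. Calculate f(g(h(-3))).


h(-3) = 2
g(2) = -3
f(-3) = -9

-9


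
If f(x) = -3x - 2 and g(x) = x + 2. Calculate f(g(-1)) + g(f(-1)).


-2


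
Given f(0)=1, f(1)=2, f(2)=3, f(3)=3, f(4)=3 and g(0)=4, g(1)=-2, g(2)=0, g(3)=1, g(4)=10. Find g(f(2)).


f(2) = 3
g(3) = 1

1


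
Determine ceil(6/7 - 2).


-1


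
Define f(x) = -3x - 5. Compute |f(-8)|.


f(-8) = 19
|19| = 19

19


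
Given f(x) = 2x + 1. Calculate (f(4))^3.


f(4) = 9
(9)^3 = 729

729


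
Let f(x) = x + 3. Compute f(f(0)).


f(0) = 3
f(3) = 6

6


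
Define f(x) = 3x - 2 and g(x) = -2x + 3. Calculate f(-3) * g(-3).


-99


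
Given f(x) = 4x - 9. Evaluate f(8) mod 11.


f(8) = 23
23 mod 11 = 1

1


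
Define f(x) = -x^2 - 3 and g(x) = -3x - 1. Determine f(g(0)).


g(0) = -1
f(-1) = (-1)*(-1)^2 - 3 = -4

-4


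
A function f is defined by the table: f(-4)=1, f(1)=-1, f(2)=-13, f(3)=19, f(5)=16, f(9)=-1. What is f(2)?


Reading from the table at x = 2

-13


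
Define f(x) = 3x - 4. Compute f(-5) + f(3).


f(-5) = -19
f(3) = 5
Sum = -14

-14


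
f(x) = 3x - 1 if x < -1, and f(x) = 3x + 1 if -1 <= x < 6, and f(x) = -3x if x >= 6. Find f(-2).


-2 satisfies x < -1
f(-2) = -7

-7


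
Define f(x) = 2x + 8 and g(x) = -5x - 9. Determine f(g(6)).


g(6) = -39
f(-39) = -70

-70


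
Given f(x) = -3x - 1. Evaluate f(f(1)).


f(1) = -4
f(-4) = 11

11


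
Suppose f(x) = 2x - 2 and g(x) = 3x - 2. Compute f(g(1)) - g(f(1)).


f(g(1)) = 0
g(f(1)) = -2
Difference = 2

2


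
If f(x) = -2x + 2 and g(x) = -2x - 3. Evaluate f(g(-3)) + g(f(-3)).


f(g(-3)) = -4
g(f(-3)) = -19
Sum = -23

-23


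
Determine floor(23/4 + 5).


23/4 = 5.75
5.75 + 5 = 10.75
floor(10.75) = 10

10


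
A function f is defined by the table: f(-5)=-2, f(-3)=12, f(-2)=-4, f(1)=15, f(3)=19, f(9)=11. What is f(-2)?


Reading from the table at x = -2

-4


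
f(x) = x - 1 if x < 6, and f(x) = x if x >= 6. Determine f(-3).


-3 satisfies x < 6
f(-3) = -4

-4


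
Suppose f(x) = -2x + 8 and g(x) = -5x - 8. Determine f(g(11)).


g(11) = -63
f(-63) = 134

134


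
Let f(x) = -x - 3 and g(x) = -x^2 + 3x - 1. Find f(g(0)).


g(0) = -1
f(-1) = -2

-2


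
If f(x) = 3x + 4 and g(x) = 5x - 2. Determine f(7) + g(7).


f(7) = 25
g(7) = 33
Sum = 58

58


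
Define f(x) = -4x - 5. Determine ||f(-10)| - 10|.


f(-10) = 35
|35| = 35
|35 - 10| = 25

25


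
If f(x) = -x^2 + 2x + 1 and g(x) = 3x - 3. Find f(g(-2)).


-98


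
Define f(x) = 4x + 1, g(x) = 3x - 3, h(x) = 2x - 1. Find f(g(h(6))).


121


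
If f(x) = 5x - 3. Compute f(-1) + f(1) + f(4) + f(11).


f(-1) = -8
f(1) = 2
f(4) = 17
f(11) = 52
Sum = 63

63


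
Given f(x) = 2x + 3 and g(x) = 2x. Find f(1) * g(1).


10


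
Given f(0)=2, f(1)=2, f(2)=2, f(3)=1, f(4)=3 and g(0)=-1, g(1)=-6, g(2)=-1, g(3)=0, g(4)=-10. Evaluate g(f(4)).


f(4) = 3
g(3) = 0

0


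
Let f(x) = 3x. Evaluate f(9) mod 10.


f(9) = 27
27 mod 10 = 7

7


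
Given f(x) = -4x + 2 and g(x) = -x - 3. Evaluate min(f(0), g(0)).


f(0) = 2
g(0) = -3
min = -3

-3


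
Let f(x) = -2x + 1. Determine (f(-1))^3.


27


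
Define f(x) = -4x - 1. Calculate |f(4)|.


f(4) = -17
|-17| = 17

17


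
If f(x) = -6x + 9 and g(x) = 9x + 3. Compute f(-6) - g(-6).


f(-6) = 45
g(-6) = -51
Difference = 96

96


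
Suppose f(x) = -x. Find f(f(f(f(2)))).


f(2) = -2
f(-2) = 2
f(2) = -2
f(-2) = 2

2


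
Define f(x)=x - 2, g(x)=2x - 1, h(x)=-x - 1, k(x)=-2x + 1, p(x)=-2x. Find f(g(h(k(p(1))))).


p(1) = -2
k(-2) = 5
h(5) = -6
g(-6) = -13
f(-13) = -15

-15


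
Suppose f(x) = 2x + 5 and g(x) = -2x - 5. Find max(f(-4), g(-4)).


f(-4) = -3
g(-4) = 3
max = 3

3


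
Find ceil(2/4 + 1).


2/4 = 0.5
0.5 + 1 = 1.5
ceil(1.5) = 2

2


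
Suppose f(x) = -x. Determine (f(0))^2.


f(0) = 0
(0)^2 = 0

0


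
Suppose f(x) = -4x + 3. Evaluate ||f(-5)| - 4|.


19


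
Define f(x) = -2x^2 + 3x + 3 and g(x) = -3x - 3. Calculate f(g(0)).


g(0) = -3
f(-3) = (-2)*(-3)^2 + 3*(-3) + 3 = -24

-24


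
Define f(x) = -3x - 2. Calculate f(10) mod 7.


f(10) = -32
-32 mod 7 = 3

3


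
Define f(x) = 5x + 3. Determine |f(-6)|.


f(-6) = -27
|-27| = 27

27


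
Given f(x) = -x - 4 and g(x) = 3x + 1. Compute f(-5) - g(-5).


15


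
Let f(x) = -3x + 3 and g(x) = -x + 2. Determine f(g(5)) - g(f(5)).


-2


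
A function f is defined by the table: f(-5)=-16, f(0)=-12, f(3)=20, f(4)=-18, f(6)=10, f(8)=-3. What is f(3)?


20


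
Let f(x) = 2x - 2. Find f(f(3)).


f(3) = 4
f(4) = 6

6


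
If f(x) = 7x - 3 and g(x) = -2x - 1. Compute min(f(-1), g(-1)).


f(-1) = -10
g(-1) = 1
min = -10

-10


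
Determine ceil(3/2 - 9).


-7


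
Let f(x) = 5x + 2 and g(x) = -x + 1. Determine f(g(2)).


-3


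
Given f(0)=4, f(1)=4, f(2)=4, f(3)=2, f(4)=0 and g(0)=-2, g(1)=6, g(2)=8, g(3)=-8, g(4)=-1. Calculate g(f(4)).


f(4) = 0
g(0) = -2

-2


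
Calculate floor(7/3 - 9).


7/3 = 2.3333
2.3333 - 9 = -6.6667
floor(-6.6667) = -7

-7


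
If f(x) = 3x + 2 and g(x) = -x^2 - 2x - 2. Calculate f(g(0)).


g(0) = -2
f(-2) = -4

-4


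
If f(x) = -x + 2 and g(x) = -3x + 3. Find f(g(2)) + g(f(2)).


f(g(2)) = 5
g(f(2)) = 3
Sum = 8

8


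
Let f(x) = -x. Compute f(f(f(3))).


f(3) = -3
f(-3) = 3
f(3) = -3

-3


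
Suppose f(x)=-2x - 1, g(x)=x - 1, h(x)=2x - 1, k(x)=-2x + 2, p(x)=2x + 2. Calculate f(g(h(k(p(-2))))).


-21


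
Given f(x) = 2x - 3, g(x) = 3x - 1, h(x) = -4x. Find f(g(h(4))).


-101


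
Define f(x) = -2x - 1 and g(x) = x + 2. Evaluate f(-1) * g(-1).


f(-1) = 1
g(-1) = 1
Product = 1

1


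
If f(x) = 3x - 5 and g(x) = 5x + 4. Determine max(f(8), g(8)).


f(8) = 19
g(8) = 44
max = 44

44


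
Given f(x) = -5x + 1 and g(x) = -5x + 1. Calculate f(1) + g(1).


f(1) = -4
g(1) = -4
Sum = -8

-8


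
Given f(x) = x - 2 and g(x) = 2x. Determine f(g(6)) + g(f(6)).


18


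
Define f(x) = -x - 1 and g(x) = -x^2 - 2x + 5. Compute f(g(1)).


g(1) = 2
f(2) = -3

-3


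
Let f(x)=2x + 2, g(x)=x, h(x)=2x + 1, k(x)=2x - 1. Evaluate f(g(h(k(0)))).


k(0) = -1
h(-1) = -1
g(-1) = -1
f(-1) = 0

0


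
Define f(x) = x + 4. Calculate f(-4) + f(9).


f(-4) = 0
f(9) = 13
Sum = 13

13


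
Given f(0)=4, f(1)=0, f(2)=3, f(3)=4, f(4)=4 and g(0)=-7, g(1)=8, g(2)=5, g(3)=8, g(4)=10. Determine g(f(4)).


f(4) = 4
g(4) = 10

10


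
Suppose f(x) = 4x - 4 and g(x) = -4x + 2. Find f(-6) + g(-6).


f(-6) = -28
g(-6) = 26
Sum = -2

-2


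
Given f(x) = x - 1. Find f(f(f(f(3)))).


f(3) = 2
f(2) = 1
f(1) = 0
f(0) = -1

-1


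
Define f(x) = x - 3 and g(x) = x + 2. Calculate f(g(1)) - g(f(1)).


0


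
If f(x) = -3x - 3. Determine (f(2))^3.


f(2) = -9
(-9)^3 = -729

-729


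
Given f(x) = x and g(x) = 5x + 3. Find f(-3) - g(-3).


f(-3) = -3
g(-3) = -12
Difference = 9

9


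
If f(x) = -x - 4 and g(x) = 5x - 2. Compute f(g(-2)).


g(-2) = -12
f(-12) = 8

8


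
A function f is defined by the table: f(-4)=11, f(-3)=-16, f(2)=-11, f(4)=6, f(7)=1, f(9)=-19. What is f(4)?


Reading from the table at x = 4

6


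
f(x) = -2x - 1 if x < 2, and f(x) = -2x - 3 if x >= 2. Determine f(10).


-23


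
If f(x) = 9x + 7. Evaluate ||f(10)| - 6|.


f(10) = 97
|97| = 97
|97 - 6| = 91

91


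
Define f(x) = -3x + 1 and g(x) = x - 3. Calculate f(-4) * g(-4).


-91


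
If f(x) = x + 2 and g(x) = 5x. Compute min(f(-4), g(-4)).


f(-4) = -2
g(-4) = -20
min = -20

-20


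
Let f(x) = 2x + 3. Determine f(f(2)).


f(2) = 7
f(7) = 17

17


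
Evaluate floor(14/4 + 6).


9


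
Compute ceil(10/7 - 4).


10/7 = 1.4286
1.4286 - 4 = -2.5714
ceil(-2.5714) = -2

-2


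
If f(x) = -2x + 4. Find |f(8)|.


f(8) = -12
|-12| = 12

12


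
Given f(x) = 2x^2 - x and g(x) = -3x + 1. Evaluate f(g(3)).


g(3) = -8
f(-8) = 2*(-8)^2 - 1*(-8) = 136

136


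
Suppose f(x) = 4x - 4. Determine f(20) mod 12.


f(20) = 76
76 mod 12 = 4

4


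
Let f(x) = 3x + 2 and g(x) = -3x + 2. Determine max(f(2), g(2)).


f(2) = 8
g(2) = -4
max = 8

8


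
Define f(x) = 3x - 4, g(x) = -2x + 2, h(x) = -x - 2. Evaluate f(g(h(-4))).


h(-4) = 2
g(2) = -2
f(-2) = -10

-10


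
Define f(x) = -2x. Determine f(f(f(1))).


f(1) = -2
f(-2) = 4
f(4) = -8

-8


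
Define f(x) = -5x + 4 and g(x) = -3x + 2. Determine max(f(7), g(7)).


f(7) = -31
g(7) = -19
max = -19

-19


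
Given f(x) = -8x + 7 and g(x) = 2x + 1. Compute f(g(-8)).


127


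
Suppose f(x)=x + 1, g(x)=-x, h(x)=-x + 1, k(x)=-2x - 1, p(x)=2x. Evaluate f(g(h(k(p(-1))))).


p(-1) = -2
k(-2) = 3
h(3) = -2
g(-2) = 2
f(2) = 3

3


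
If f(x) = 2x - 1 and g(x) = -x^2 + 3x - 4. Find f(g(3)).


g(3) = -4
f(-4) = -9

-9


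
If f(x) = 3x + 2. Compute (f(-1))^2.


1


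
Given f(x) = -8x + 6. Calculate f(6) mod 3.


f(6) = -42
-42 mod 3 = 0

0


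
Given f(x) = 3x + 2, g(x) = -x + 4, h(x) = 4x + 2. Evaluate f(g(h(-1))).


h(-1) = -2
g(-2) = 6
f(6) = 20

20


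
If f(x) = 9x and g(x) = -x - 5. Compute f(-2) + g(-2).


f(-2) = -18
g(-2) = -3
Sum = -21

-21


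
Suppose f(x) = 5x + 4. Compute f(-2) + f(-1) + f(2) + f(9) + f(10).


f(-2) = -6
f(-1) = -1
f(2) = 14
f(9) = 49
f(10) = 54
Sum = 110

110


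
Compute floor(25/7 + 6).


25/7 = 3.5714
3.5714 + 6 = 9.5714
floor(9.5714) = 9

9


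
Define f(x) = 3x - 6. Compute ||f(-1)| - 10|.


1


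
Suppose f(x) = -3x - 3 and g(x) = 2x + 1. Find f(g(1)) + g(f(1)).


f(g(1)) = -12
g(f(1)) = -11
Sum = -23

-23


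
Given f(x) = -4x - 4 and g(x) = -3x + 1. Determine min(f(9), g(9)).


f(9) = -40
g(9) = -26
min = -40

-40


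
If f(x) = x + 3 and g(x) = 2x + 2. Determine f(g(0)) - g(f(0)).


f(g(0)) = 5
g(f(0)) = 8
Difference = -3

-3


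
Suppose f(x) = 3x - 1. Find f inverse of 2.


Solve 3x - 1 = 2
x = (2 + 1) / 3 = 1

1


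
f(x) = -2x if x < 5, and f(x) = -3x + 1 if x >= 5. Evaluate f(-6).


-6 satisfies x < 5
f(-6) = 12

12


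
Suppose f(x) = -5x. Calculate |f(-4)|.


f(-4) = 20
|20| = 20

20


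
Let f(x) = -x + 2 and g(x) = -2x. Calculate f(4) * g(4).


f(4) = -2
g(4) = -8
Product = 16

16


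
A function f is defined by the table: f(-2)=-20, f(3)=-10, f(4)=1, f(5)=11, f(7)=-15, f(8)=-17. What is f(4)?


Reading from the table at x = 4

1


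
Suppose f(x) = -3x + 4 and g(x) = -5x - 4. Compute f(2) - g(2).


f(2) = -2
g(2) = -14
Difference = 12

12


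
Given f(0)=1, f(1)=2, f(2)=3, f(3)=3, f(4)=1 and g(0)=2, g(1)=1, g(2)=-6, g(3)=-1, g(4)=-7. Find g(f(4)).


f(4) = 1
g(1) = 1

1


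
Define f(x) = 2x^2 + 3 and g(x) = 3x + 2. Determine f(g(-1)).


5


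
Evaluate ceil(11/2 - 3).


3


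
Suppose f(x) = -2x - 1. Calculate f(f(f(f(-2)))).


f(-2) = 3
f(3) = -7
f(-7) = 13
f(13) = -27

-27


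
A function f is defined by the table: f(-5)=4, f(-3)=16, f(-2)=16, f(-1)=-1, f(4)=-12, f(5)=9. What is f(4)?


Reading from the table at x = 4

-12


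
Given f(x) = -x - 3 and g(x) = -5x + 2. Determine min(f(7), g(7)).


f(7) = -10
g(7) = -33
min = -33

-33


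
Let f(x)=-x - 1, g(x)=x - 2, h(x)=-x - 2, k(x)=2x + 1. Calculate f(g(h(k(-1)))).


k(-1) = -1
h(-1) = -1
g(-1) = -3
f(-3) = 2

2


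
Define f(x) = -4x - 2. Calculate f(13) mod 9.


f(13) = -54
-54 mod 9 = 0

0


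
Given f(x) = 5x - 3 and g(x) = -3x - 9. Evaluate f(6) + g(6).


0


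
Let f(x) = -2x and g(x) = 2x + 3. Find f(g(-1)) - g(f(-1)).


f(g(-1)) = -2
g(f(-1)) = 7
Difference = -9

-9


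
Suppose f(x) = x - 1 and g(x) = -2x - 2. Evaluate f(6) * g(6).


f(6) = 5
g(6) = -14
Product = -70

-70


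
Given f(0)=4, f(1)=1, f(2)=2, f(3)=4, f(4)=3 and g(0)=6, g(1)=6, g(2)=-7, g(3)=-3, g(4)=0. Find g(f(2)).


-7


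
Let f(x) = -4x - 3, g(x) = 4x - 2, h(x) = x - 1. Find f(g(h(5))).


h(5) = 4
g(4) = 14
f(14) = -59

-59


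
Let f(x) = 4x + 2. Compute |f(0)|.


f(0) = 2
|2| = 2

2


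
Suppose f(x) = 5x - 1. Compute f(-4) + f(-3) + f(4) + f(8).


f(-4) = -21
f(-3) = -16
f(4) = 19
f(8) = 39
Sum = 21

21


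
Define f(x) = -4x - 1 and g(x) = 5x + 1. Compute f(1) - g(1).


f(1) = -5
g(1) = 6
Difference = -11

-11


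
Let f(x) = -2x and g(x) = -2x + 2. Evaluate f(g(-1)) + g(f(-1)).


f(g(-1)) = -8
g(f(-1)) = -2
Sum = -10

-10


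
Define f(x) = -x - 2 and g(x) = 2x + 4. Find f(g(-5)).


4


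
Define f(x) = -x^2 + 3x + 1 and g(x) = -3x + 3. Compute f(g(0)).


g(0) = 3
f(3) = (-1)*(3)^2 + 3*(3) + 1 = 1

1


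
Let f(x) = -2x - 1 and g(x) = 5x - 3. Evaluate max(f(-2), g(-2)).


3


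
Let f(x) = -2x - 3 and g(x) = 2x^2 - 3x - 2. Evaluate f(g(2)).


g(2) = 0
f(0) = -3

-3


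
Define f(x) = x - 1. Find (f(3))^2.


f(3) = 2
(2)^2 = 4

4


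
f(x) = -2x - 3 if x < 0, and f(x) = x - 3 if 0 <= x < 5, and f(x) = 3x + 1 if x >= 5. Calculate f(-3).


3


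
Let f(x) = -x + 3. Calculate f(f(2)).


f(2) = 1
f(1) = 2

2


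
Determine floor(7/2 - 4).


-1


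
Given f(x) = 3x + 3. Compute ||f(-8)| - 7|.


f(-8) = -21
|-21| = 21
|21 - 7| = 14

14


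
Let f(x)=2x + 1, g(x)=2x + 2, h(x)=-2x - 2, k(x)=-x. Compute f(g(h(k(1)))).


k(1) = -1
h(-1) = 0
g(0) = 2
f(2) = 5

5


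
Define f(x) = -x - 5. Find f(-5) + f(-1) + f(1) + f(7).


f(-5) = 0
f(-1) = -4
f(1) = -6
f(7) = -12
Sum = -22

-22


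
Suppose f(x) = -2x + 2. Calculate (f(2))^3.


-8


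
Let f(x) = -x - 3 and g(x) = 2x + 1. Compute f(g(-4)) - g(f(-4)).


f(g(-4)) = 4
g(f(-4)) = 3
Difference = 1

1


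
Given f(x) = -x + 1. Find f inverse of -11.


Solve -x + 1 = -11
x = (-11 - 1) / (-1) = 12

12


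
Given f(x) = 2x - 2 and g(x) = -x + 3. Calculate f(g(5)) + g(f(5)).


f(g(5)) = -6
g(f(5)) = -5
Sum = -11

-11


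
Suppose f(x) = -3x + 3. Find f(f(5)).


f(5) = -12
f(-12) = 39

39


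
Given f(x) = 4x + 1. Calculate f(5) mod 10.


f(5) = 21
21 mod 10 = 1

1


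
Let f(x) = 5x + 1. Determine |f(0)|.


1


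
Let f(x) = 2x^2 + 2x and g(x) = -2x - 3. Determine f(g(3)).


g(3) = -9
f(-9) = 2*(-9)^2 + 2*(-9) = 144

144


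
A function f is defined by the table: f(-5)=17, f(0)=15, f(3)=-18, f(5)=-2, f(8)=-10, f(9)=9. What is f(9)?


Reading from the table at x = 9

9


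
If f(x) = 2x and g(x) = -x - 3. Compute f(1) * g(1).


f(1) = 2
g(1) = -4
Product = -8

-8


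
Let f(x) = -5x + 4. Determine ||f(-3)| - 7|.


f(-3) = 19
|19| = 19
|19 - 7| = 12

12


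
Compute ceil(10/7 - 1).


10/7 = 1.4286
1.4286 - 1 = 0.4286
ceil(0.4286) = 1

1


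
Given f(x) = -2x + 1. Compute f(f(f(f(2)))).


27


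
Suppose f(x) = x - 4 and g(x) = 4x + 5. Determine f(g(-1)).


g(-1) = 1
f(1) = -3

-3


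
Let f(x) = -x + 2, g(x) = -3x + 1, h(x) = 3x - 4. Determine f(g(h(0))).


h(0) = -4
g(-4) = 13
f(13) = -11

-11


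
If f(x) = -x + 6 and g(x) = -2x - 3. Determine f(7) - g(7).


f(7) = -1
g(7) = -17
Difference = 16

16


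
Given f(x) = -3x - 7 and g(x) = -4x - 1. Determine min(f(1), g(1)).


f(1) = -10
g(1) = -5
min = -10

-10


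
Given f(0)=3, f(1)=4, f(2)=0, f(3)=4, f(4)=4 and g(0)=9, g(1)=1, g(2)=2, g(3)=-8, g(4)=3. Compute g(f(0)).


f(0) = 3
g(3) = -8

-8


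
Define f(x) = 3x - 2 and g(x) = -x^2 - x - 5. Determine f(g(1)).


g(1) = -7
f(-7) = -23

-23


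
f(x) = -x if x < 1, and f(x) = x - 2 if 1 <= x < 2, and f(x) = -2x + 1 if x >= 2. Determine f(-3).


-3 satisfies x < 1
f(-3) = 3

3


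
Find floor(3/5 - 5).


-5


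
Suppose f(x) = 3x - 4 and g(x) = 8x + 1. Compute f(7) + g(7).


f(7) = 17
g(7) = 57
Sum = 74

74


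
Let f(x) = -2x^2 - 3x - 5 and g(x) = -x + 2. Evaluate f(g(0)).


g(0) = 2
f(2) = (-2)*(2)^2 - 3*(2) - 5 = -19

-19


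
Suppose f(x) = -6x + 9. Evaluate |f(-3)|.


27


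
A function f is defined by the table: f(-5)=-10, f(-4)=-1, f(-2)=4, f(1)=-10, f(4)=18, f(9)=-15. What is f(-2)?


4


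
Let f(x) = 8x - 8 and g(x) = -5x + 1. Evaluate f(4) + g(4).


f(4) = 24
g(4) = -19
Sum = 5

5


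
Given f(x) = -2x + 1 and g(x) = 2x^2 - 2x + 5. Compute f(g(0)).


g(0) = 5
f(5) = -9

-9


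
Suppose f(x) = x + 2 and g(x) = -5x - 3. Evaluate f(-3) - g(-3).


f(-3) = -1
g(-3) = 12
Difference = -13

-13


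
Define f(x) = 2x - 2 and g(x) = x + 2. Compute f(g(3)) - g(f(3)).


2


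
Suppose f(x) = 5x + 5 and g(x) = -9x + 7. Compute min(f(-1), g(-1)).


f(-1) = 0
g(-1) = 16
min = 0

0


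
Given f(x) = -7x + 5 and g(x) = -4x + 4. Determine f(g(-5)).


-163


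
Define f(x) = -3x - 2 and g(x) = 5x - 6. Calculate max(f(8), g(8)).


f(8) = -26
g(8) = 34
max = 34

34


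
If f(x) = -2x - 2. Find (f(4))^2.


100


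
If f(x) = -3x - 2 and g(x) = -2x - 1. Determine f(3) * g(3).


77


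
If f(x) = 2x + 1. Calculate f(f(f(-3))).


f(-3) = -5
f(-5) = -9
f(-9) = -17

-17


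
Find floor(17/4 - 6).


17/4 = 4.25
4.25 - 6 = -1.75
floor(-1.75) = -2

-2


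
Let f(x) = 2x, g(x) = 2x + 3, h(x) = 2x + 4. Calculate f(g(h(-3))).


h(-3) = -2
g(-2) = -1
f(-1) = -2

-2


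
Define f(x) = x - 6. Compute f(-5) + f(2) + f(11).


f(-5) = -11
f(2) = -4
f(11) = 5
Sum = -10

-10


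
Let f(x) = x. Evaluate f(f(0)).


f(0) = 0
f(0) = 0

0


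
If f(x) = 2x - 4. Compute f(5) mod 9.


f(5) = 6
6 mod 9 = 6

6


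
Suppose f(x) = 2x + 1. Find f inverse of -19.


-10


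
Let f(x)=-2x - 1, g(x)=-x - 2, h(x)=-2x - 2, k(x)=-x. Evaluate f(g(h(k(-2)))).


k(-2) = 2
h(2) = -6
g(-6) = 4
f(4) = -9

-9


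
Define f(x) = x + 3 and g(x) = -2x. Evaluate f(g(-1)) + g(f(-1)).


f(g(-1)) = 5
g(f(-1)) = -4
Sum = 1

1


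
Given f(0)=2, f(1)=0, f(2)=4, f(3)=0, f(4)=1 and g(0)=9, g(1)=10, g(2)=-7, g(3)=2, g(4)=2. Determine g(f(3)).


f(3) = 0
g(0) = 9

9


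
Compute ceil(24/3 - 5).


24/3 = 8
8 - 5 = 3
ceil(3) = 3

3


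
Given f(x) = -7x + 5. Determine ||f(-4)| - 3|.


30


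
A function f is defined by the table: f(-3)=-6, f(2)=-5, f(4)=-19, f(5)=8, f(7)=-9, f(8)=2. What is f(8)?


Reading from the table at x = 8

2


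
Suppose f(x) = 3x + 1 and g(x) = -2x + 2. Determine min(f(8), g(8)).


f(8) = 25
g(8) = -14
min = -14

-14


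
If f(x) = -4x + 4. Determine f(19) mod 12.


f(19) = -72
-72 mod 12 = 0

0


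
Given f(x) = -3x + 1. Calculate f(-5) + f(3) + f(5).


f(-5) = 16
f(3) = -8
f(5) = -14
Sum = -6

-6


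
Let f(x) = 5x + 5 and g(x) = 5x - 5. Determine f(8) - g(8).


f(8) = 45
g(8) = 35
Difference = 10

10


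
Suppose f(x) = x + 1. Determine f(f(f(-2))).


f(-2) = -1
f(-1) = 0
f(0) = 1

1


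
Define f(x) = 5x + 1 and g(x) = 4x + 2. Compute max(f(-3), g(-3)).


-10


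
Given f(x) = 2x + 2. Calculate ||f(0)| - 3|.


1


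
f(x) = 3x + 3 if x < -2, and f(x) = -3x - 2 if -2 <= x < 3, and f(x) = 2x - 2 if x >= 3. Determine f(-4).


-4 satisfies x < -2
f(-4) = -9

-9


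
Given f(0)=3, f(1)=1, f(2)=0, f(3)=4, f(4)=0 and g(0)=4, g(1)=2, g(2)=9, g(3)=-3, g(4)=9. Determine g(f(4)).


f(4) = 0
g(0) = 4

4


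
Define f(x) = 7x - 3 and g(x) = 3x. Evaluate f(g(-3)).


g(-3) = -9
f(-9) = -66

-66


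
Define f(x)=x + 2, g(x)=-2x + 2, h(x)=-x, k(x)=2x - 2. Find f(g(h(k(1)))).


k(1) = 0
h(0) = 0
g(0) = 2
f(2) = 4

4


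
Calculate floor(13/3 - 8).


13/3 = 4.3333
4.3333 - 8 = -3.6667
floor(-3.6667) = -4

-4


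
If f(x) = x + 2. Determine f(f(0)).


f(0) = 2
f(2) = 4

4


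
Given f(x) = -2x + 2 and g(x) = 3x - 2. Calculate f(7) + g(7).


f(7) = -12
g(7) = 19
Sum = 7

7


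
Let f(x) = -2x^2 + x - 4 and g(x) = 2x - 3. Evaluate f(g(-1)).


g(-1) = -5
f(-5) = (-2)*(-5)^2 + 1*(-5) - 4 = -59

-59


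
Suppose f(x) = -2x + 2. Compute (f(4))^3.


f(4) = -6
(-6)^3 = -216

-216


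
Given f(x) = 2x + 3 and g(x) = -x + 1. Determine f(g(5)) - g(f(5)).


f(g(5)) = -5
g(f(5)) = -12
Difference = 7

7


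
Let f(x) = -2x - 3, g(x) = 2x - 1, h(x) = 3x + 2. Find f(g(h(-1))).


h(-1) = -1
g(-1) = -3
f(-3) = 3

3


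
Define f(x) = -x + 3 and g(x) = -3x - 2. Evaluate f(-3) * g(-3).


f(-3) = 6
g(-3) = 7
Product = 42

42


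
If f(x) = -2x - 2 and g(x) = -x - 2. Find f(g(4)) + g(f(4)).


f(g(4)) = 10
g(f(4)) = 8
Sum = 18

18


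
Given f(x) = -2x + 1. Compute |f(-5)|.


f(-5) = 11
|11| = 11

11


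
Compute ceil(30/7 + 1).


30/7 = 4.2857
4.2857 + 1 = 5.2857
ceil(5.2857) = 6

6


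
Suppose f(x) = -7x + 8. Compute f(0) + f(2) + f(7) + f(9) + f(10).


f(0) = 8
f(2) = -6
f(7) = -41
f(9) = -55
f(10) = -62
Sum = -156

-156


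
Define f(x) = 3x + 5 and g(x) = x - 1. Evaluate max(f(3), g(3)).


f(3) = 14
g(3) = 2
max = 14

14


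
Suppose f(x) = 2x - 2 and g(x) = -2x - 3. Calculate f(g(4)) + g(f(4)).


f(g(4)) = -24
g(f(4)) = -15
Sum = -39

-39


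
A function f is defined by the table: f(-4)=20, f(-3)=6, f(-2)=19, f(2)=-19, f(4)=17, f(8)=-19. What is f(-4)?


Reading from the table at x = -4

20


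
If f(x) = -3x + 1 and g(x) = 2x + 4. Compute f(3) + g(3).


f(3) = -8
g(3) = 10
Sum = 2

2


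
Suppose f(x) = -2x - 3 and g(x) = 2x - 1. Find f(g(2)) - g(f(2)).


f(g(2)) = -9
g(f(2)) = -15
Difference = 6

6


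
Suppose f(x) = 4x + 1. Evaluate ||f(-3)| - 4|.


f(-3) = -11
|-11| = 11
|11 - 4| = 7

7
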